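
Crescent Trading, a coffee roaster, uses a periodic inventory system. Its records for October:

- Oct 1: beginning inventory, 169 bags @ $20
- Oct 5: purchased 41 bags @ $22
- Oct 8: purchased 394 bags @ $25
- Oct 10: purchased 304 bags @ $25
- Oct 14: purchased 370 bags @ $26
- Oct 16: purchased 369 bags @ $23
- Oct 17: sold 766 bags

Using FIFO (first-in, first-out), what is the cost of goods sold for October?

COGS = $18,182

Oct 17, 766 sold [FIFO — oldest first]: 169 @ $20 + 41 @ $22 + 394 @ $25 + 162 @ $25 = $18,182
Ending inventory: 142 @ $25 + 370 @ $26 + 369 @ $23 = $21,657
Check: goods available $39,839 = COGS $18,182 + ending $21,657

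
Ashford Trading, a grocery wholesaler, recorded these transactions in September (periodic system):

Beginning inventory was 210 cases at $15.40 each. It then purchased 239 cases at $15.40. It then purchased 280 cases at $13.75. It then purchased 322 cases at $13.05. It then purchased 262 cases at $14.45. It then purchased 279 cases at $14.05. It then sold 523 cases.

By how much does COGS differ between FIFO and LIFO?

$486.35

FIFO COGS: 210 @ $15.40 + 239 @ $15.40 + 74 @ $13.75 = $7,932.10
LIFO COGS: 279 @ $14.05 + 244 @ $14.45 = $7,445.75
Difference = |$7,932.10 − $7,445.75| = $486.35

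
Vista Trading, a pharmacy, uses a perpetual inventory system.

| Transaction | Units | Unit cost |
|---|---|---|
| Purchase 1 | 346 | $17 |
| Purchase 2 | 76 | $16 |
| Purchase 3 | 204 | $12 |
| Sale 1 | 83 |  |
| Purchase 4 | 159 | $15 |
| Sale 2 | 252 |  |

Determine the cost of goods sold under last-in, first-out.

Sale 1 (83) [LIFO — newest first]: 83 @ $12 = $996
Sale 2 (252) [LIFO — newest first]: 159 @ $15 + 93 @ $12 = $3,501
Total COGS = $996 + $3,501 = $4,497
Ending inventory: 346 @ $17 + 76 @ $16 + 28 @ $12 = $7,434

COGS = $4,497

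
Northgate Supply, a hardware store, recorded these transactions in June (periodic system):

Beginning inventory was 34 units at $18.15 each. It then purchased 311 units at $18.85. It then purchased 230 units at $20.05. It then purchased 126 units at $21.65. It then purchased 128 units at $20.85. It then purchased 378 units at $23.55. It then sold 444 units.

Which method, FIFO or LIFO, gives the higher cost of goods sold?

LIFO

FIFO COGS: 34 @ $18.15 + 311 @ $18.85 + 99 @ $20.05 = $8,464.40
LIFO COGS: 378 @ $23.55 + 66 @ $20.85 = $10,278.00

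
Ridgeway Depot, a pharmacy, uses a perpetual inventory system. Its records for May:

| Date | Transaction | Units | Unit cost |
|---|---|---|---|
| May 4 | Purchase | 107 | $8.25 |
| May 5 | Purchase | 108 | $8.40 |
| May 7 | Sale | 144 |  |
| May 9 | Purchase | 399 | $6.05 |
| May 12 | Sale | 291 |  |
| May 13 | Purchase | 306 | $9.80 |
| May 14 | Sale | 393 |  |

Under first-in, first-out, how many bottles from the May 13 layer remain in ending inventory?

May 7, 144 sold [FIFO — oldest first]: 107 @ $8.25 + 37 @ $8.40 = $1,193.55
May 12, 291 sold [FIFO — oldest first]: 71 @ $8.40 + 220 @ $6.05 = $1,927.40
May 14, 393 sold [FIFO — oldest first]: 179 @ $6.05 + 214 @ $9.80 = $3,180.15
Total COGS = $1,193.55 + $1,927.40 + $3,180.15 = $6,301.10
Ending inventory: 92 @ $9.80 = $901.60

92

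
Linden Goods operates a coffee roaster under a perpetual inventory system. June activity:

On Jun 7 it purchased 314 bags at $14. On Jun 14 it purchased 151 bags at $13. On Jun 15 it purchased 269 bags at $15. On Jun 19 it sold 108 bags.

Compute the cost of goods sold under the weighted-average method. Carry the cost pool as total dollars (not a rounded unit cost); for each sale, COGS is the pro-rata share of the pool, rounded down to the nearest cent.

After Jun 7: 314 on hand, pool $4,396.00 (≈ $14.0000 each)
After Jun 14: 465 on hand, pool $6,359.00 (≈ $13.6753 each)
After Jun 15: 734 on hand, pool $10,394.00 (≈ $14.1608 each)
Jun 19, sell 108: 108/734 × $10,394.00 → $1,529.36
Ending inventory (cost pool remaining) = $8,864.64

COGS = $1,529.36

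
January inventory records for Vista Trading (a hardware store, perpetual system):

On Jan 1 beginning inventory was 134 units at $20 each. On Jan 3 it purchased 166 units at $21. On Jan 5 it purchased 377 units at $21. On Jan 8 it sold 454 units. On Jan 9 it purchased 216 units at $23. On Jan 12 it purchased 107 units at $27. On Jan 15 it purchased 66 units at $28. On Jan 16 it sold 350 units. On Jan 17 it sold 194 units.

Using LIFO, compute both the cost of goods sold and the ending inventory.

COGS = $22,428; ending inventory = $1,360

Jan 8, 454 sold [LIFO — newest first]: 377 @ $21 + 77 @ $21 = $9,534
Jan 16, 350 sold [LIFO — newest first]: 66 @ $28 + 107 @ $27 + 177 @ $23 = $8,808
Jan 17, 194 sold [LIFO — newest first]: 39 @ $23 + 89 @ $21 + 66 @ $20 = $4,086
Total COGS = $9,534 + $8,808 + $4,086 = $22,428
Ending inventory: 68 @ $20 = $1,360
Check: goods available $23,788 = COGS $22,428 + ending $1,360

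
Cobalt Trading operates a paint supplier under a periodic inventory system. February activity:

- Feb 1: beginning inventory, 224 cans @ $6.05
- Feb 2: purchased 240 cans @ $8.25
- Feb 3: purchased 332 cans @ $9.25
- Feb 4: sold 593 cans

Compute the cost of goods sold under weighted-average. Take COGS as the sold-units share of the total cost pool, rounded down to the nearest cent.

Feb 4, sell 593: 593/796 × $6,406.20 → $4,772.45
Ending inventory (cost pool remaining) = $1,633.75

COGS = $4,772.45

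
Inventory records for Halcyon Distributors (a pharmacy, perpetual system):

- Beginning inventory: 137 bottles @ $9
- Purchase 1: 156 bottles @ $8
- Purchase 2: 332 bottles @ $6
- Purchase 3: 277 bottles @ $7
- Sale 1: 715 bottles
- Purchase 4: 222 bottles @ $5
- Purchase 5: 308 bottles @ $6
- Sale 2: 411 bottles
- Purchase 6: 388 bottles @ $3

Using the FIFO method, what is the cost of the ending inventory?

Sale 1 (715) [FIFO — oldest first]: 137 @ $9 + 156 @ $8 + 332 @ $6 + 90 @ $7 = $5,103
Sale 2 (411) [FIFO — oldest first]: 187 @ $7 + 222 @ $5 + 2 @ $6 = $2,431
Total COGS = $5,103 + $2,431 = $7,534
Ending inventory: 306 @ $6 + 388 @ $3 = $3,000
Check: goods available $10,534 = COGS $7,534 + ending $3,000

Ending inventory = $3,000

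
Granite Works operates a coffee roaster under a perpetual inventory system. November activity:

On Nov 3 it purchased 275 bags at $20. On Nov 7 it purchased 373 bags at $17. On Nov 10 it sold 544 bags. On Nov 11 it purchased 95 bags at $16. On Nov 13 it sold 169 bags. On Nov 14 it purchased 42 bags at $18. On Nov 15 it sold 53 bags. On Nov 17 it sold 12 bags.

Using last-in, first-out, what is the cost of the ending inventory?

Nov 10, 544 sold [LIFO — newest first]: 373 @ $17 + 171 @ $20 = $9,761
Nov 13, 169 sold [LIFO — newest first]: 95 @ $16 + 74 @ $20 = $3,000
Nov 15, 53 sold [LIFO — newest first]: 42 @ $18 + 11 @ $20 = $976
Nov 17, 12 sold [LIFO — newest first]: 12 @ $20 = $240
Total COGS = $9,761 + $3,000 + $976 + $240 = $13,977
Ending inventory: 7 @ $20 = $140

Ending inventory = $140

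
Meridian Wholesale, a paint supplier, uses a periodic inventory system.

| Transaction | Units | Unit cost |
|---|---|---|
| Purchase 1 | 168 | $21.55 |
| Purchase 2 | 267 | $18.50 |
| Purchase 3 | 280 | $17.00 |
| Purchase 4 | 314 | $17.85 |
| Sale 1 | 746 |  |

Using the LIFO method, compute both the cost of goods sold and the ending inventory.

COGS = $13,176.90; ending inventory = $5,747.90

Sale 1 (746) [LIFO — newest first]: 314 @ $17.85 + 280 @ $17.00 + 152 @ $18.50 = $13,176.90
Ending inventory: 168 @ $21.55 + 115 @ $18.50 = $5,747.90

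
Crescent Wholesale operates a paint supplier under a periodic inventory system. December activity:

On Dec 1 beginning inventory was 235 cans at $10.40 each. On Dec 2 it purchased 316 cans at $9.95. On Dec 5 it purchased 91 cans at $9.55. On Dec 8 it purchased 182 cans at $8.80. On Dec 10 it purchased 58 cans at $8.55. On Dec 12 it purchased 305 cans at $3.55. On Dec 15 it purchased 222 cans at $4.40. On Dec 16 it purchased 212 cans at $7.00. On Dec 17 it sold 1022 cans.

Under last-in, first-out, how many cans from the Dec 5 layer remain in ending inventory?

Dec 17, 1022 sold [LIFO — newest first]: 212 @ $7.00 + 222 @ $4.40 + 305 @ $3.55 + 58 @ $8.55 + 182 @ $8.80 + 43 @ $9.55 = $6,051.70
Ending inventory: 235 @ $10.40 + 316 @ $9.95 + 48 @ $9.55 = $6,046.60

48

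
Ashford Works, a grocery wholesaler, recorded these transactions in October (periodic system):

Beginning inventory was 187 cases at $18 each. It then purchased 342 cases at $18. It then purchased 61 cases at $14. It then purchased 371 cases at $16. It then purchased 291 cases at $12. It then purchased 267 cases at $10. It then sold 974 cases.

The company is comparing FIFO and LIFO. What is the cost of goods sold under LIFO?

COGS = $12,728

FIFO COGS: 187 @ $18 + 342 @ $18 + 61 @ $14 + 371 @ $16 + 13 @ $12 = $16,468
LIFO COGS: 267 @ $10 + 291 @ $12 + 371 @ $16 + 45 @ $14 = $12,728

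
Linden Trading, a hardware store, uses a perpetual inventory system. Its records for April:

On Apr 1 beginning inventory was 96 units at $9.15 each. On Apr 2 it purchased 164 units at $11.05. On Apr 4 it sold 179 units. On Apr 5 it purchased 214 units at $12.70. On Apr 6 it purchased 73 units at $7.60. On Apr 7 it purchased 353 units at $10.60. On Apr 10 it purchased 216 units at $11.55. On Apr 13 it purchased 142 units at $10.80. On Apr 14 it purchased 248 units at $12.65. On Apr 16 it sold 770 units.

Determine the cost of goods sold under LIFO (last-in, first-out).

COGS = $10,853.45

Apr 4, 179 sold [LIFO — newest first]: 164 @ $11.05 + 15 @ $9.15 = $1,949.45
Apr 16, 770 sold [LIFO — newest first]: 248 @ $12.65 + 142 @ $10.80 + 216 @ $11.55 + 164 @ $10.60 = $8,904.00
Total COGS = $1,949.45 + $8,904.00 = $10,853.45
Ending inventory: 81 @ $9.15 + 214 @ $12.70 + 73 @ $7.60 + 189 @ $10.60 = $6,017.15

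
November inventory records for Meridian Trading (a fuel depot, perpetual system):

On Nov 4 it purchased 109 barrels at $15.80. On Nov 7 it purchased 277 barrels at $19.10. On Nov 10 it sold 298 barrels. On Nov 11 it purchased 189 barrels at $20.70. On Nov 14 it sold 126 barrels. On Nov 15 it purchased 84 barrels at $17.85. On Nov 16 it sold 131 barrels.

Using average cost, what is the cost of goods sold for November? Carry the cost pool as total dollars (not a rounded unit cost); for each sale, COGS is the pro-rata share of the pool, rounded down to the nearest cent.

After Nov 4: 109 on hand, pool $1,722.20 (≈ $15.8000 each)
After Nov 7: 386 on hand, pool $7,012.90 (≈ $18.1681 each)
Nov 10, sell 298: 298/386 × $7,012.90 → $5,414.10
After Nov 11: 277 on hand, pool $5,511.10 (≈ $19.8957 each)
Nov 14, sell 126: 126/277 × $5,511.10 → $2,506.85
After Nov 15: 235 on hand, pool $4,503.65 (≈ $19.1645 each)
Nov 16, sell 131: 131/235 × $4,503.65 → $2,510.54
Total COGS = $5,414.10 + $2,506.85 + $2,510.54 = $10,431.49
Ending inventory (cost pool remaining) = $1,993.11

COGS = $10,431.49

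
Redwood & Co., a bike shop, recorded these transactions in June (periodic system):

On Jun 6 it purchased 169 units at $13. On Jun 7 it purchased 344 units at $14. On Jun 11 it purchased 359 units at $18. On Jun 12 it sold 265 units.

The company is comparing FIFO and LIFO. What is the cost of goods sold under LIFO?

COGS = $4,770

FIFO COGS: 169 @ $13 + 96 @ $14 = $3,541
LIFO COGS: 265 @ $18 = $4,770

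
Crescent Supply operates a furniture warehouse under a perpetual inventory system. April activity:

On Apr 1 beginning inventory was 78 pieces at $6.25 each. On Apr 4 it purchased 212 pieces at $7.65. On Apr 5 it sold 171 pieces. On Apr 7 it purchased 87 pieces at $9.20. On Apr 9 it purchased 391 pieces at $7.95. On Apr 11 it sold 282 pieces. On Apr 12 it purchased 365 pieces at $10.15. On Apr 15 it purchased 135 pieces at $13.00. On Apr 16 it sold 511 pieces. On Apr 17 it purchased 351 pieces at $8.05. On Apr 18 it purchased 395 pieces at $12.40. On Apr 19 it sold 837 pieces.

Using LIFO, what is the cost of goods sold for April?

COGS = $17,544.25

Apr 5, 171 sold [LIFO — newest first]: 171 @ $7.65 = $1,308.15
Apr 11, 282 sold [LIFO — newest first]: 282 @ $7.95 = $2,241.90
Apr 16, 511 sold [LIFO — newest first]: 135 @ $13.00 + 365 @ $10.15 + 11 @ $7.95 = $5,547.20
Apr 19, 837 sold [LIFO — newest first]: 395 @ $12.40 + 351 @ $8.05 + 91 @ $7.95 = $8,447.00
Total COGS = $1,308.15 + $2,241.90 + $5,547.20 + $8,447.00 = $17,544.25
Ending inventory: 78 @ $6.25 + 41 @ $7.65 + 87 @ $9.20 + 7 @ $7.95 = $1,657.20
Check: goods available $19,201.45 = COGS $17,544.25 + ending $1,657.20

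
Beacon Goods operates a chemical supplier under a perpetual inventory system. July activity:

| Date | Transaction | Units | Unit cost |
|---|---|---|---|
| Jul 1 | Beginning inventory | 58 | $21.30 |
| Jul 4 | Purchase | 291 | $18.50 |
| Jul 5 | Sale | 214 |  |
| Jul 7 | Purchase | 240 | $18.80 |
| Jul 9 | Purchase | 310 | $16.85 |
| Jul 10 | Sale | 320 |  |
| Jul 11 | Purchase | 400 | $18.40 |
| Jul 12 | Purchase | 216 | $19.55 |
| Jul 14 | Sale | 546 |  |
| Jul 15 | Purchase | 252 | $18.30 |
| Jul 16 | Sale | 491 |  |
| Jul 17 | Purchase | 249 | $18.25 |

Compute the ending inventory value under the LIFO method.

Jul 5, 214 sold [LIFO — newest first]: 214 @ $18.50 = $3,959.00
Jul 10, 320 sold [LIFO — newest first]: 310 @ $16.85 + 10 @ $18.80 = $5,411.50
Jul 14, 546 sold [LIFO — newest first]: 216 @ $19.55 + 330 @ $18.40 = $10,294.80
Jul 16, 491 sold [LIFO — newest first]: 252 @ $18.30 + 70 @ $18.40 + 169 @ $18.80 = $9,076.80
Total COGS = $3,959.00 + $5,411.50 + $10,294.80 + $9,076.80 = $28,742.10
Ending inventory: 58 @ $21.30 + 77 @ $18.50 + 61 @ $18.80 + 249 @ $18.25 = $8,350.95

Ending inventory = $8,350.95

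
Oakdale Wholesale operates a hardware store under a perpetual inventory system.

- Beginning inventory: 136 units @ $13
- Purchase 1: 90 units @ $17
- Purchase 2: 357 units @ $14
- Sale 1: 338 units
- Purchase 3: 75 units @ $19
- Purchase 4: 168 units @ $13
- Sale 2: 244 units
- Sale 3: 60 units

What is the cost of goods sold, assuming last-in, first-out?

Sale 1 (338) [LIFO — newest first]: 338 @ $14 = $4,732
Sale 2 (244) [LIFO — newest first]: 168 @ $13 + 75 @ $19 + 1 @ $14 = $3,623
Sale 3 (60) [LIFO — newest first]: 18 @ $14 + 42 @ $17 = $966
Total COGS = $4,732 + $3,623 + $966 = $9,321
Ending inventory: 136 @ $13 + 48 @ $17 = $2,584

COGS = $9,321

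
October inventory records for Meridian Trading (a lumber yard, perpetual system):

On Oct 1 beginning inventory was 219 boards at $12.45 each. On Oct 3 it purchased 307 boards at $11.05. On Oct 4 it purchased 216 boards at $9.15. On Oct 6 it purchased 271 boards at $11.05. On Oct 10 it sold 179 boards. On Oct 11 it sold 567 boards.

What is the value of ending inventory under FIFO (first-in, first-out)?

Ending inventory = $2,950.35

Oct 10, 179 sold [FIFO — oldest first]: 179 @ $12.45 = $2,228.55
Oct 11, 567 sold [FIFO — oldest first]: 40 @ $12.45 + 307 @ $11.05 + 216 @ $9.15 + 4 @ $11.05 = $5,910.95
Total COGS = $2,228.55 + $5,910.95 = $8,139.50
Ending inventory: 267 @ $11.05 = $2,950.35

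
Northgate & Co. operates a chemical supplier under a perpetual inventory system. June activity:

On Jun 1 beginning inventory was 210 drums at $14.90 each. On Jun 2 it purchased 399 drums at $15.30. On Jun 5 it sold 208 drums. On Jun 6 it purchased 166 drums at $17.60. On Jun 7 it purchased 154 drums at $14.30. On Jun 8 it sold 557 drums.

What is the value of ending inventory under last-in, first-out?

Ending inventory = $2,443.60

Jun 5, 208 sold [LIFO — newest first]: 208 @ $15.30 = $3,182.40
Jun 8, 557 sold [LIFO — newest first]: 154 @ $14.30 + 166 @ $17.60 + 191 @ $15.30 + 46 @ $14.90 = $8,731.50
Total COGS = $3,182.40 + $8,731.50 = $11,913.90
Ending inventory: 164 @ $14.90 = $2,443.60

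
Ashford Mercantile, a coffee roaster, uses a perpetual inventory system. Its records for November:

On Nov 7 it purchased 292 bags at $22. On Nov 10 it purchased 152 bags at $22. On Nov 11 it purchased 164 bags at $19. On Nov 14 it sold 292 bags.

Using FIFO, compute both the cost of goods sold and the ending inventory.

COGS = $6,424; ending inventory = $6,460

Nov 14, 292 sold [FIFO — oldest first]: 292 @ $22 = $6,424
Ending inventory: 152 @ $22 + 164 @ $19 = $6,460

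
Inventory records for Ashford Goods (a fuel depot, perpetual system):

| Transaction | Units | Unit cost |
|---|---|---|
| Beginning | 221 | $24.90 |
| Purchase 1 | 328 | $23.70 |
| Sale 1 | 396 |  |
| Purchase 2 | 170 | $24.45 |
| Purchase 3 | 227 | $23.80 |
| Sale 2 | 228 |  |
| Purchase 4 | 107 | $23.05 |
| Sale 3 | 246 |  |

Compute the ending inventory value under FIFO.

Ending inventory = $4,275.15

Sale 1 (396) [FIFO — oldest first]: 221 @ $24.90 + 175 @ $23.70 = $9,650.40
Sale 2 (228) [FIFO — oldest first]: 153 @ $23.70 + 75 @ $24.45 = $5,459.85
Sale 3 (246) [FIFO — oldest first]: 95 @ $24.45 + 151 @ $23.80 = $5,916.55
Total COGS = $9,650.40 + $5,459.85 + $5,916.55 = $21,026.80
Ending inventory: 76 @ $23.80 + 107 @ $23.05 = $4,275.15
Check: goods available $25,301.95 = COGS $21,026.80 + ending $4,275.15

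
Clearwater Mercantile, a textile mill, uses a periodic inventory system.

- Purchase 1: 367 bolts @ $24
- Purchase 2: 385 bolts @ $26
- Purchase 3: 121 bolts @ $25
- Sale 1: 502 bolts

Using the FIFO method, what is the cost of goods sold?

Sale 1 (502) [FIFO — oldest first]: 367 @ $24 + 135 @ $26 = $12,318
Ending inventory: 250 @ $26 + 121 @ $25 = $9,525

COGS = $12,318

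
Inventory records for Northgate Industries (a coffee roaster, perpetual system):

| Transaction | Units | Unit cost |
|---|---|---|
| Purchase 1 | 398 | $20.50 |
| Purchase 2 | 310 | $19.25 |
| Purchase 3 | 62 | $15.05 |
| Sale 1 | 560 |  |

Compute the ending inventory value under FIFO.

Sale 1 (560) [FIFO — oldest first]: 398 @ $20.50 + 162 @ $19.25 = $11,277.50
Ending inventory: 148 @ $19.25 + 62 @ $15.05 = $3,782.10
Check: goods available $15,059.60 = COGS $11,277.50 + ending $3,782.10

Ending inventory = $3,782.10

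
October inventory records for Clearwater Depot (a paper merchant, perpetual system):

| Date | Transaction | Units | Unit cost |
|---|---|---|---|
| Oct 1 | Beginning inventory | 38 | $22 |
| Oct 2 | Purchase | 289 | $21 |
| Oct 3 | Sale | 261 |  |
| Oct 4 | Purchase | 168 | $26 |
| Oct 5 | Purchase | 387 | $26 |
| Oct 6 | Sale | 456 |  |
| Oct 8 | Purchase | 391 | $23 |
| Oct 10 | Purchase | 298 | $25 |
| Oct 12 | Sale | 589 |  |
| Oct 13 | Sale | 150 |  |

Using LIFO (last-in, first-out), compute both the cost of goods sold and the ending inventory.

Oct 3, 261 sold [LIFO — newest first]: 261 @ $21 = $5,481
Oct 6, 456 sold [LIFO — newest first]: 387 @ $26 + 69 @ $26 = $11,856
Oct 12, 589 sold [LIFO — newest first]: 298 @ $25 + 291 @ $23 = $14,143
Oct 13, 150 sold [LIFO — newest first]: 100 @ $23 + 50 @ $26 = $3,600
Total COGS = $5,481 + $11,856 + $14,143 + $3,600 = $35,080
Ending inventory: 38 @ $22 + 28 @ $21 + 49 @ $26 = $2,698
Check: goods available $37,778 = COGS $35,080 + ending $2,698

COGS = $35,080; ending inventory = $2,698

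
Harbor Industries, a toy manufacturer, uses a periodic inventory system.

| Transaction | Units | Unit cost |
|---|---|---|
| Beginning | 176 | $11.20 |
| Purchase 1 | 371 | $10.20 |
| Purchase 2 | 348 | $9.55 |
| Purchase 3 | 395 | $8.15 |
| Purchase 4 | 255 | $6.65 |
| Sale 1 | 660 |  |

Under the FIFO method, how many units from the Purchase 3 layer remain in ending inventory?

395

Sale 1 (660) [FIFO — oldest first]: 176 @ $11.20 + 371 @ $10.20 + 113 @ $9.55 = $6,834.55
Ending inventory: 235 @ $9.55 + 395 @ $8.15 + 255 @ $6.65 = $7,159.25
Check: goods available $13,993.80 = COGS $6,834.55 + ending $7,159.25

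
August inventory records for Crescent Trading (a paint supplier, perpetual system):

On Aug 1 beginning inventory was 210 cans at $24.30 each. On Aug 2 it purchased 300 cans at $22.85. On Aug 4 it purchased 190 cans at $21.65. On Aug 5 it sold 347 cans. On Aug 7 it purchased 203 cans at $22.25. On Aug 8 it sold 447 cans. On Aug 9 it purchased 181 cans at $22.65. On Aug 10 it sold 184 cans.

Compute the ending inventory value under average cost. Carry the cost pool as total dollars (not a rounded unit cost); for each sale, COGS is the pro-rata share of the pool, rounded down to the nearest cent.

After Aug 1: 210 on hand, pool $5,103.00 (≈ $24.3000 each)
After Aug 2: 510 on hand, pool $11,958.00 (≈ $23.4471 each)
After Aug 4: 700 on hand, pool $16,071.50 (≈ $22.9593 each)
Aug 5, sell 347: 347/700 × $16,071.50 → $7,966.87
After Aug 7: 556 on hand, pool $12,621.38 (≈ $22.7003 each)
Aug 8, sell 447: 447/556 × $12,621.38 → $10,147.04
After Aug 9: 290 on hand, pool $6,573.99 (≈ $22.6689 each)
Aug 10, sell 184: 184/290 × $6,573.99 → $4,171.08
Total COGS = $7,966.87 + $10,147.04 + $4,171.08 = $22,284.99
Ending inventory (cost pool remaining) = $2,402.91

Ending inventory = $2,402.91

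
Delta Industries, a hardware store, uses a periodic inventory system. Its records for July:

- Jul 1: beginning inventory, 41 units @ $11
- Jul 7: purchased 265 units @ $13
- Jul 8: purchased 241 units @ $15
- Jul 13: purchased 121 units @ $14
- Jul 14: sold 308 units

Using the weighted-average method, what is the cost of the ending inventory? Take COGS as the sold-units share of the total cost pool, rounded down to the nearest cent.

Ending inventory = $4,960.78

Jul 14, sell 308: 308/668 × $9,205.00 → $4,244.22
Ending inventory (cost pool remaining) = $4,960.78
Check: goods available $9,205.00 = COGS $4,244.22 + ending $4,960.78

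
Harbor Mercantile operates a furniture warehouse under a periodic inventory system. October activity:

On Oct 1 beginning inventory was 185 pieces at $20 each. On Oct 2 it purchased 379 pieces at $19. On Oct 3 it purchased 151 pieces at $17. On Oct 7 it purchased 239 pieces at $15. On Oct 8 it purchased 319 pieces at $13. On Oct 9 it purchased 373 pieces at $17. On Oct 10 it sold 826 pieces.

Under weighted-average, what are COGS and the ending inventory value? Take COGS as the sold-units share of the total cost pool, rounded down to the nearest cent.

COGS = $13,820.69; ending inventory = $13,720.31

Oct 10, sell 826: 826/1646 × $27,541.00 → $13,820.69
Ending inventory (cost pool remaining) = $13,720.31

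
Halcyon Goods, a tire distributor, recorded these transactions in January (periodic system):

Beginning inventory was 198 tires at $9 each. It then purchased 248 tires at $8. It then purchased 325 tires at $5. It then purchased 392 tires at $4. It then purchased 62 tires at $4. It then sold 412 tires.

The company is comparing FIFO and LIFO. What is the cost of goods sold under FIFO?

COGS = $3,494

FIFO COGS: 198 @ $9 + 214 @ $8 = $3,494
LIFO COGS: 62 @ $4 + 350 @ $4 = $1,648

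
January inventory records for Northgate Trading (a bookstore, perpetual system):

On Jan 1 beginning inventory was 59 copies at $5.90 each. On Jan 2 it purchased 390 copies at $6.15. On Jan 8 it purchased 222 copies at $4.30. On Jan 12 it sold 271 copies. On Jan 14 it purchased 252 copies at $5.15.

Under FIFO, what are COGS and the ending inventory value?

Jan 12, 271 sold [FIFO — oldest first]: 59 @ $5.90 + 212 @ $6.15 = $1,651.90
Ending inventory: 178 @ $6.15 + 222 @ $4.30 + 252 @ $5.15 = $3,347.10
Check: goods available $4,999.00 = COGS $1,651.90 + ending $3,347.10

COGS = $1,651.90; ending inventory = $3,347.10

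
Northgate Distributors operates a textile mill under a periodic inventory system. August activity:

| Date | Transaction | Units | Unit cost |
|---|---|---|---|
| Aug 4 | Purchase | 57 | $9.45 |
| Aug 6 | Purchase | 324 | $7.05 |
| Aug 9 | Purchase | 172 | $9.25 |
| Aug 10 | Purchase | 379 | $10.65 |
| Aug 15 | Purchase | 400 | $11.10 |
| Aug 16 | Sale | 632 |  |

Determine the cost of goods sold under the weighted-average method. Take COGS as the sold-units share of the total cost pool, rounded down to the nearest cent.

COGS = $6,116.07

Aug 16, sell 632: 632/1332 × $12,890.20 → $6,116.07
Ending inventory (cost pool remaining) = $6,774.13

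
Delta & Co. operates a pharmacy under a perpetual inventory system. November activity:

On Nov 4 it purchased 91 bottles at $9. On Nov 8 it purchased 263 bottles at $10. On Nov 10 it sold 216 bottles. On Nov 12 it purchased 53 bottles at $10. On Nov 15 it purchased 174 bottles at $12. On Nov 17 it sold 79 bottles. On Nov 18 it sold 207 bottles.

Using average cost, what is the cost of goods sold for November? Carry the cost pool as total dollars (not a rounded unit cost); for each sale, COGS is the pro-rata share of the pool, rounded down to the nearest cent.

After Nov 4: 91 on hand, pool $819.00 (≈ $9.0000 each)
After Nov 8: 354 on hand, pool $3,449.00 (≈ $9.7429 each)
Nov 10, sell 216: 216/354 × $3,449.00 → $2,104.47
After Nov 12: 191 on hand, pool $1,874.53 (≈ $9.8143 each)
After Nov 15: 365 on hand, pool $3,962.53 (≈ $10.8562 each)
Nov 17, sell 79: 79/365 × $3,962.53 → $857.64
Nov 18, sell 207: 207/286 × $3,104.89 → $2,247.24
Total COGS = $2,104.47 + $857.64 + $2,247.24 = $5,209.35
Ending inventory (cost pool remaining) = $857.65
Check: goods available $6,067.00 = COGS $5,209.35 + ending $857.65

COGS = $5,209.35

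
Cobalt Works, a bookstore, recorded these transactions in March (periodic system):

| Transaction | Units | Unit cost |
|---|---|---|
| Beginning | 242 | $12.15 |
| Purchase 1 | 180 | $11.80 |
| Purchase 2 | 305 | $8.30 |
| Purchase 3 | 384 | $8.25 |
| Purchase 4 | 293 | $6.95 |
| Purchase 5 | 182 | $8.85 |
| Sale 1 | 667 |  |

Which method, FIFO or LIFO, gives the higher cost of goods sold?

FIFO COGS: 242 @ $12.15 + 180 @ $11.80 + 245 @ $8.30 = $7,097.80
LIFO COGS: 182 @ $8.85 + 293 @ $6.95 + 192 @ $8.25 = $5,231.05

FIFO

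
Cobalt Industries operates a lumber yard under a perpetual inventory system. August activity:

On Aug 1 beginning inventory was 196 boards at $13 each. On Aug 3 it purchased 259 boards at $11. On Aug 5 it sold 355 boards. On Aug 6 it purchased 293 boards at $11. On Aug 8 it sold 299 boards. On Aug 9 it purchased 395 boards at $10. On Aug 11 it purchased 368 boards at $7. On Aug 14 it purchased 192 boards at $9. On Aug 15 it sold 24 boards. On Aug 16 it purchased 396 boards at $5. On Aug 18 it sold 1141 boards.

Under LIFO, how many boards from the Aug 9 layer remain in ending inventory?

186

Aug 5, 355 sold [LIFO — newest first]: 259 @ $11 + 96 @ $13 = $4,097
Aug 8, 299 sold [LIFO — newest first]: 293 @ $11 + 6 @ $13 = $3,301
Aug 15, 24 sold [LIFO — newest first]: 24 @ $9 = $216
Aug 18, 1141 sold [LIFO — newest first]: 396 @ $5 + 168 @ $9 + 368 @ $7 + 209 @ $10 = $8,158
Total COGS = $4,097 + $3,301 + $216 + $8,158 = $15,772
Ending inventory: 94 @ $13 + 186 @ $10 = $3,082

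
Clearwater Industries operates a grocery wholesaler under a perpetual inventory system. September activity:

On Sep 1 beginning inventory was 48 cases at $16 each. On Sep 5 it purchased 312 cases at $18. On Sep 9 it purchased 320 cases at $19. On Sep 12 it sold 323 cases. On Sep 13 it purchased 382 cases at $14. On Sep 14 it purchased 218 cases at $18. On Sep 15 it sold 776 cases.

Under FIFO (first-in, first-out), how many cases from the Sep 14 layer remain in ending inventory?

181

Sep 12, 323 sold [FIFO — oldest first]: 48 @ $16 + 275 @ $18 = $5,718
Sep 15, 776 sold [FIFO — oldest first]: 37 @ $18 + 320 @ $19 + 382 @ $14 + 37 @ $18 = $12,760
Total COGS = $5,718 + $12,760 = $18,478
Ending inventory: 181 @ $18 = $3,258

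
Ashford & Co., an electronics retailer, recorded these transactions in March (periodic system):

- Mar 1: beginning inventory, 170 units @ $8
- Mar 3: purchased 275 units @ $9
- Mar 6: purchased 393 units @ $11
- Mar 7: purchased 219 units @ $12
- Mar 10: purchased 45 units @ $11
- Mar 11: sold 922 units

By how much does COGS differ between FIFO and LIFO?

$665

FIFO COGS: 170 @ $8 + 275 @ $9 + 393 @ $11 + 84 @ $12 = $9,166
LIFO COGS: 45 @ $11 + 219 @ $12 + 393 @ $11 + 265 @ $9 = $9,831
Difference = |$9,166 − $9,831| = $665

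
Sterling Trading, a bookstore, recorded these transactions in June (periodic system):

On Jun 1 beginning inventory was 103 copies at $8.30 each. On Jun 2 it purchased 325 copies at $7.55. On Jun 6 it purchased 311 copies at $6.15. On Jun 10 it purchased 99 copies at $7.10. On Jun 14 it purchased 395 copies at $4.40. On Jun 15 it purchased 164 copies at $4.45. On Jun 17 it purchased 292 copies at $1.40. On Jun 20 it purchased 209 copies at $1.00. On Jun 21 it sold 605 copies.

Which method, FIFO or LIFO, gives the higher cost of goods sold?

FIFO

FIFO COGS: 103 @ $8.30 + 325 @ $7.55 + 177 @ $6.15 = $4,397.20
LIFO COGS: 209 @ $1.00 + 292 @ $1.40 + 104 @ $4.45 = $1,080.60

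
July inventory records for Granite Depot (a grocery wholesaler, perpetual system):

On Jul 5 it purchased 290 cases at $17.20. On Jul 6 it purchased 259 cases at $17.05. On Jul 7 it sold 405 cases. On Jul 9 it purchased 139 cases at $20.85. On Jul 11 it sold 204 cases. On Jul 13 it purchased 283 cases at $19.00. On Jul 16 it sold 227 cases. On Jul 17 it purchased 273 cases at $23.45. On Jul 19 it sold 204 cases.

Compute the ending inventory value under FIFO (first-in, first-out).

Jul 7, 405 sold [FIFO — oldest first]: 290 @ $17.20 + 115 @ $17.05 = $6,948.75
Jul 11, 204 sold [FIFO — oldest first]: 144 @ $17.05 + 60 @ $20.85 = $3,706.20
Jul 16, 227 sold [FIFO — oldest first]: 79 @ $20.85 + 148 @ $19.00 = $4,459.15
Jul 19, 204 sold [FIFO — oldest first]: 135 @ $19.00 + 69 @ $23.45 = $4,183.05
Total COGS = $6,948.75 + $3,706.20 + $4,459.15 + $4,183.05 = $19,297.15
Ending inventory: 204 @ $23.45 = $4,783.80

Ending inventory = $4,783.80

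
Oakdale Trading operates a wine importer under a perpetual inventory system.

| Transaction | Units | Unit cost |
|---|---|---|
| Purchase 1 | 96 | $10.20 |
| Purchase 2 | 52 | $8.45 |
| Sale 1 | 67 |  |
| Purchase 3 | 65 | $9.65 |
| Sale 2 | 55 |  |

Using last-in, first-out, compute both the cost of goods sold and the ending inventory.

COGS = $1,123.15; ending inventory = $922.70

Sale 1 (67) [LIFO — newest first]: 52 @ $8.45 + 15 @ $10.20 = $592.40
Sale 2 (55) [LIFO — newest first]: 55 @ $9.65 = $530.75
Total COGS = $592.40 + $530.75 = $1,123.15
Ending inventory: 81 @ $10.20 + 10 @ $9.65 = $922.70
Check: goods available $2,045.85 = COGS $1,123.15 + ending $922.70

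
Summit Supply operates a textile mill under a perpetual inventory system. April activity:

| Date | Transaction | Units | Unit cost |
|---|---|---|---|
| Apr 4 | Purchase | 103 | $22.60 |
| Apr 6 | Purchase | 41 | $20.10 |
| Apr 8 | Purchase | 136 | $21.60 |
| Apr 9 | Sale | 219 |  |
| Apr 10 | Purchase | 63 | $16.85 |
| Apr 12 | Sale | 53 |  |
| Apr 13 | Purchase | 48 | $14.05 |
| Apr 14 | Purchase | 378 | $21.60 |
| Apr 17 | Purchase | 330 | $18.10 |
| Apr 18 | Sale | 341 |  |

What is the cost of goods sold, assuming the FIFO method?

COGS = $12,620.65

Apr 9, 219 sold [FIFO — oldest first]: 103 @ $22.60 + 41 @ $20.10 + 75 @ $21.60 = $4,771.90
Apr 12, 53 sold [FIFO — oldest first]: 53 @ $21.60 = $1,144.80
Apr 18, 341 sold [FIFO — oldest first]: 8 @ $21.60 + 63 @ $16.85 + 48 @ $14.05 + 222 @ $21.60 = $6,703.95
Total COGS = $4,771.90 + $1,144.80 + $6,703.95 = $12,620.65
Ending inventory: 156 @ $21.60 + 330 @ $18.10 = $9,342.60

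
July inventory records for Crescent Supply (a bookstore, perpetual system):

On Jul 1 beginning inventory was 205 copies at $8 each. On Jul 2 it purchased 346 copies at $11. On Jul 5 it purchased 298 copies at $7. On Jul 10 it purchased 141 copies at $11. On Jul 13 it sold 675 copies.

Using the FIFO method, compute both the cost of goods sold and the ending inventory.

Jul 13, 675 sold [FIFO — oldest first]: 205 @ $8 + 346 @ $11 + 124 @ $7 = $6,314
Ending inventory: 174 @ $7 + 141 @ $11 = $2,769

COGS = $6,314; ending inventory = $2,769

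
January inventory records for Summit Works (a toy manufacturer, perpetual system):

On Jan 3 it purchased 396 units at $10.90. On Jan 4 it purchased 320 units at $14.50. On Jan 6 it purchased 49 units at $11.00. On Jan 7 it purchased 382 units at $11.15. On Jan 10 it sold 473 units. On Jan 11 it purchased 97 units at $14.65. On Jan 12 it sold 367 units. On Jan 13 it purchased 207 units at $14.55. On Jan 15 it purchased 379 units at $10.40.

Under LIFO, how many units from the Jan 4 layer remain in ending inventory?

Jan 10, 473 sold [LIFO — newest first]: 382 @ $11.15 + 49 @ $11.00 + 42 @ $14.50 = $5,407.30
Jan 12, 367 sold [LIFO — newest first]: 97 @ $14.65 + 270 @ $14.50 = $5,336.05
Total COGS = $5,407.30 + $5,336.05 = $10,743.35
Ending inventory: 396 @ $10.90 + 8 @ $14.50 + 207 @ $14.55 + 379 @ $10.40 = $11,385.85

8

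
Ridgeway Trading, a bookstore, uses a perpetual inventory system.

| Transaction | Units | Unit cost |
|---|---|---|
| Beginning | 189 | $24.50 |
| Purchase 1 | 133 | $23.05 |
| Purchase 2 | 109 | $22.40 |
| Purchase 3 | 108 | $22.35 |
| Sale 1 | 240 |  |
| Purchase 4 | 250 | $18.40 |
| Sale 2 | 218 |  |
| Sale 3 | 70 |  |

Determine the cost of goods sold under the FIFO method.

COGS = $12,305.70

Sale 1 (240) [FIFO — oldest first]: 189 @ $24.50 + 51 @ $23.05 = $5,806.05
Sale 2 (218) [FIFO — oldest first]: 82 @ $23.05 + 109 @ $22.40 + 27 @ $22.35 = $4,935.15
Sale 3 (70) [FIFO — oldest first]: 70 @ $22.35 = $1,564.50
Total COGS = $5,806.05 + $4,935.15 + $1,564.50 = $12,305.70
Ending inventory: 11 @ $22.35 + 250 @ $18.40 = $4,845.85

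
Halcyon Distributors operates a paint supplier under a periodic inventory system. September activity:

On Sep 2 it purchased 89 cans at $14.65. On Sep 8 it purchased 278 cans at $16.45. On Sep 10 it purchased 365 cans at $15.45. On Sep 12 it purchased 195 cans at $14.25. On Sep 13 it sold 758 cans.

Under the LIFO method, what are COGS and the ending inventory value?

COGS = $11,675.10; ending inventory = $2,619.85

Sep 13, 758 sold [LIFO — newest first]: 195 @ $14.25 + 365 @ $15.45 + 198 @ $16.45 = $11,675.10
Ending inventory: 89 @ $14.65 + 80 @ $16.45 = $2,619.85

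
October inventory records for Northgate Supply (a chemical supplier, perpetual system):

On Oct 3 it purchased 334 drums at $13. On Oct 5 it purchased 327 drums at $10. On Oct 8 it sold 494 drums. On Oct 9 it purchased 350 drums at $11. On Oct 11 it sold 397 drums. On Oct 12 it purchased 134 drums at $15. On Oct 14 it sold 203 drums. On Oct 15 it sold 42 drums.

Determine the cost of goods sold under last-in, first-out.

Oct 8, 494 sold [LIFO — newest first]: 327 @ $10 + 167 @ $13 = $5,441
Oct 11, 397 sold [LIFO — newest first]: 350 @ $11 + 47 @ $13 = $4,461
Oct 14, 203 sold [LIFO — newest first]: 134 @ $15 + 69 @ $13 = $2,907
Oct 15, 42 sold [LIFO — newest first]: 42 @ $13 = $546
Total COGS = $5,441 + $4,461 + $2,907 + $546 = $13,355
Ending inventory: 9 @ $13 = $117

COGS = $13,355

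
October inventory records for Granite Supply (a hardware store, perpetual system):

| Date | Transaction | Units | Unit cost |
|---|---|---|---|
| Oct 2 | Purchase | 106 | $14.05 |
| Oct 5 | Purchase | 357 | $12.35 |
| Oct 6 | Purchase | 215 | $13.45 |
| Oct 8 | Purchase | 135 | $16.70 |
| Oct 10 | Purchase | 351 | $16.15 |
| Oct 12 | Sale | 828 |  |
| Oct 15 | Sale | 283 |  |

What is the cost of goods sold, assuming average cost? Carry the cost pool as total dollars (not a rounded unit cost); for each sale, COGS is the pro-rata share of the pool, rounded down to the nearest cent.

COGS = $15,952.15

After Oct 2: 106 on hand, pool $1,489.30 (≈ $14.0500 each)
After Oct 5: 463 on hand, pool $5,898.25 (≈ $12.7392 each)
After Oct 6: 678 on hand, pool $8,790.00 (≈ $12.9646 each)
After Oct 8: 813 on hand, pool $11,044.50 (≈ $13.5849 each)
After Oct 10: 1164 on hand, pool $16,713.15 (≈ $14.3584 each)
Oct 12, sell 828: 828/1164 × $16,713.15 → $11,888.73
Oct 15, sell 283: 283/336 × $4,824.42 → $4,063.42
Total COGS = $11,888.73 + $4,063.42 = $15,952.15
Ending inventory (cost pool remaining) = $761.00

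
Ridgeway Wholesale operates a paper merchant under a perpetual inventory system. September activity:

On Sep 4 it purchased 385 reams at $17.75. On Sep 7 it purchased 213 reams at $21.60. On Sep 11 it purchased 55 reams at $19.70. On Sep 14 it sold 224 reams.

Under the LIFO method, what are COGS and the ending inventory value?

Sep 14, 224 sold [LIFO — newest first]: 55 @ $19.70 + 169 @ $21.60 = $4,733.90
Ending inventory: 385 @ $17.75 + 44 @ $21.60 = $7,784.15

COGS = $4,733.90; ending inventory = $7,784.15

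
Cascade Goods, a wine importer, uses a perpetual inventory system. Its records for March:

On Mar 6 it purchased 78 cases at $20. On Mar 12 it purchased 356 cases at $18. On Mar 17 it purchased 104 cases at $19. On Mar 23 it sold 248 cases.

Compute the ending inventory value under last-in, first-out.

Mar 23, 248 sold [LIFO — newest first]: 104 @ $19 + 144 @ $18 = $4,568
Ending inventory: 78 @ $20 + 212 @ $18 = $5,376

Ending inventory = $5,376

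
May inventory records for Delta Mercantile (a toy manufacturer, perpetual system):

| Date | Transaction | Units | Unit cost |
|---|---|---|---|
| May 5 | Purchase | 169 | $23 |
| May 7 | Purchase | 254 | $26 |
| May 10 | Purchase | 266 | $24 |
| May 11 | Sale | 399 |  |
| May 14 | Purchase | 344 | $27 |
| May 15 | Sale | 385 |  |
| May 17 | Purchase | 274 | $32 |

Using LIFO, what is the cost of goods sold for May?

May 11, 399 sold [LIFO — newest first]: 266 @ $24 + 133 @ $26 = $9,842
May 15, 385 sold [LIFO — newest first]: 344 @ $27 + 41 @ $26 = $10,354
Total COGS = $9,842 + $10,354 = $20,196
Ending inventory: 169 @ $23 + 80 @ $26 + 274 @ $32 = $14,735
Check: goods available $34,931 = COGS $20,196 + ending $14,735

COGS = $20,196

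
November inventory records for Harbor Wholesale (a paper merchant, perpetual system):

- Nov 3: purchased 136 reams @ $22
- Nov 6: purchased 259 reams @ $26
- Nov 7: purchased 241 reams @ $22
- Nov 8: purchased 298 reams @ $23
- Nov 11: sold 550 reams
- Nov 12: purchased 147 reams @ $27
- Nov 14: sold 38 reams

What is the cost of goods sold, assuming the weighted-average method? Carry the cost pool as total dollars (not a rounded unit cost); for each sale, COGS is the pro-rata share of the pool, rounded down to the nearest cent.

COGS = $13,813.38

After Nov 3: 136 on hand, pool $2,992.00 (≈ $22.0000 each)
After Nov 6: 395 on hand, pool $9,726.00 (≈ $24.6228 each)
After Nov 7: 636 on hand, pool $15,028.00 (≈ $23.6289 each)
After Nov 8: 934 on hand, pool $21,882.00 (≈ $23.4283 each)
Nov 11, sell 550: 550/934 × $21,882.00 → $12,885.54
After Nov 12: 531 on hand, pool $12,965.46 (≈ $24.4171 each)
Nov 14, sell 38: 38/531 × $12,965.46 → $927.84
Total COGS = $12,885.54 + $927.84 = $13,813.38
Ending inventory (cost pool remaining) = $12,037.62
Check: goods available $25,851.00 = COGS $13,813.38 + ending $12,037.62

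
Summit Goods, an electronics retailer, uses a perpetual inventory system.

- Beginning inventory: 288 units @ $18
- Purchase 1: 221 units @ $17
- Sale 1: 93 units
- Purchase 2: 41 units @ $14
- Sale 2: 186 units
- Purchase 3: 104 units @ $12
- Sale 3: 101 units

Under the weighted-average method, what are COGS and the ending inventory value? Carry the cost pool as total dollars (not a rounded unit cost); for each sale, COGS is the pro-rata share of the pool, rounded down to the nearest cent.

COGS = $6,436.24; ending inventory = $4,326.76

After Beginning: 288 on hand, pool $5,184.00 (≈ $18.0000 each)
After Purchase 1: 509 on hand, pool $8,941.00 (≈ $17.5658 each)
Sale 1, sell 93: 93/509 × $8,941.00 → $1,633.62
After Purchase 2: 457 on hand, pool $7,881.38 (≈ $17.2459 each)
Sale 2, sell 186: 186/457 × $7,881.38 → $3,207.73
After Purchase 3: 375 on hand, pool $5,921.65 (≈ $15.7911 each)
Sale 3, sell 101: 101/375 × $5,921.65 → $1,594.89
Total COGS = $1,633.62 + $3,207.73 + $1,594.89 = $6,436.24
Ending inventory (cost pool remaining) = $4,326.76
Check: goods available $10,763.00 = COGS $6,436.24 + ending $4,326.76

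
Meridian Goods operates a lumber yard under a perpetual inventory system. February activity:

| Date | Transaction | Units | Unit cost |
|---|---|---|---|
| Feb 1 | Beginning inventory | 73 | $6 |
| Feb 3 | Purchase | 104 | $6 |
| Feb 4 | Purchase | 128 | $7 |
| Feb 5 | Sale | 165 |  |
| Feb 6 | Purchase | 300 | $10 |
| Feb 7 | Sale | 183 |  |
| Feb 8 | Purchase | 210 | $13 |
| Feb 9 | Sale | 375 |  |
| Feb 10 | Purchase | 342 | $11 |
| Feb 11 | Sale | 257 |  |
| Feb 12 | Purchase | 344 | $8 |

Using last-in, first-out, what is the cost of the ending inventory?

Ending inventory = $4,239

Feb 5, 165 sold [LIFO — newest first]: 128 @ $7 + 37 @ $6 = $1,118
Feb 7, 183 sold [LIFO — newest first]: 183 @ $10 = $1,830
Feb 9, 375 sold [LIFO — newest first]: 210 @ $13 + 117 @ $10 + 48 @ $6 = $4,188
Feb 11, 257 sold [LIFO — newest first]: 257 @ $11 = $2,827
Total COGS = $1,118 + $1,830 + $4,188 + $2,827 = $9,963
Ending inventory: 73 @ $6 + 19 @ $6 + 85 @ $11 + 344 @ $8 = $4,239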